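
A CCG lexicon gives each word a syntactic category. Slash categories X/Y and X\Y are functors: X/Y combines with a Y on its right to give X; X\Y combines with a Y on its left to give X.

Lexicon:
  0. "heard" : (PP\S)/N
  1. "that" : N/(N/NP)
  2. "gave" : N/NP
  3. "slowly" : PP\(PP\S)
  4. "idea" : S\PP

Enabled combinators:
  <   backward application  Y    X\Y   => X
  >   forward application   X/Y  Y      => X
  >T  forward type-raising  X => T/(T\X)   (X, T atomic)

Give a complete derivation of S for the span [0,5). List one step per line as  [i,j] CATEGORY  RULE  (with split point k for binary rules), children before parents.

[0,5] S   <
  [0,4] PP   <
    [0,3] PP\S   >
      [0,1] "heard" : (PP\S)/N
      [1,3] N   >
        [1,2] "that" : N/(N/NP)
        [2,3] "gave" : N/NP
    [3,4] "slowly" : PP\(PP\S)
  [4,5] "idea" : S\PP

[0,1] (PP\S)/N  lex  "heard"
[1,2] N/(N/NP)  lex  "that"
[2,3] N/NP  lex  "gave"
[1,3] N  >  k=2
[0,3] PP\S  >  k=1
[3,4] PP\(PP\S)  lex  "slowly"
[0,4] PP  <  k=3
[4,5] S\PP  lex  "idea"
[0,5] S  <  k=4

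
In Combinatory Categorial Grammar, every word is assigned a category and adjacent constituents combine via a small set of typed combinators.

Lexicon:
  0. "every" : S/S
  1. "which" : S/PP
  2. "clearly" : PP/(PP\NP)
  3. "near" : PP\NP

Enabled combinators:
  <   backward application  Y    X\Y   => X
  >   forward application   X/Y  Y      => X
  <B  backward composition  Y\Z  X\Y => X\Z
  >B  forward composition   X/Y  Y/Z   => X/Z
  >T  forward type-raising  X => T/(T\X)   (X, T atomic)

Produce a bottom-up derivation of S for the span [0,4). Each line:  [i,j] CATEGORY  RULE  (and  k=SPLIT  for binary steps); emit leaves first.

[0,4] S   >
  [0,2] S/PP   >B
    [0,1] "every" : S/S
    [1,2] "which" : S/PP
  [2,4] PP   >
    [2,3] "clearly" : PP/(PP\NP)
    [3,4] "near" : PP\NP

[0,1] S/S  lex  "every"
[1,2] S/PP  lex  "which"
[0,2] S/PP  >B  k=1
[2,3] PP/(PP\NP)  lex  "clearly"
[3,4] PP\NP  lex  "near"
[2,4] PP  >  k=3
[0,4] S  >  k=2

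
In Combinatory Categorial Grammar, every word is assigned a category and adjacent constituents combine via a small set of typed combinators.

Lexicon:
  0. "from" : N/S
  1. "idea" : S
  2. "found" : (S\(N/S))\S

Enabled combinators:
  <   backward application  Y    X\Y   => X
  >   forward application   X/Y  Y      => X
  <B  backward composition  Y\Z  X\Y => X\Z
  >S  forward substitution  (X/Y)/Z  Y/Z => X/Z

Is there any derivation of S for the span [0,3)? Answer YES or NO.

[0,3] S   <
  [0,1] "from" : N/S
  [1,3] S\(N/S)   <
    [1,2] "idea" : S
    [2,3] "found" : (S\(N/S))\S

YES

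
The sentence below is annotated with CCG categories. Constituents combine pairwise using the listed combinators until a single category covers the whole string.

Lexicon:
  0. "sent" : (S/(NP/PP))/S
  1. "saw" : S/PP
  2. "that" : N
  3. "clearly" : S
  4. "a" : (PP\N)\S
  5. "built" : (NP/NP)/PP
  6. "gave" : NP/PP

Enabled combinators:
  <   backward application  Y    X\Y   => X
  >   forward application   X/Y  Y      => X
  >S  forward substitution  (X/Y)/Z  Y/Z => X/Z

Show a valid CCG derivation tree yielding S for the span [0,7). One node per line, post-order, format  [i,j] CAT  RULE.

[0,7] S   >
  [0,5] S/(NP/PP)   >
    [0,1] "sent" : (S/(NP/PP))/S
    [1,5] S   >
      [1,2] "saw" : S/PP
      [2,5] PP   <
        [2,3] "that" : N
        [3,5] PP\N   <
          [3,4] "clearly" : S
          [4,5] "a" : (PP\N)\S
  [5,7] NP/PP   >S
    [5,6] "built" : (NP/NP)/PP
    [6,7] "gave" : NP/PP

[0,1] (S/(NP/PP))/S  lex  "sent"
[1,2] S/PP  lex  "saw"
[2,3] N  lex  "that"
[3,4] S  lex  "clearly"
[4,5] (PP\N)\S  lex  "a"
[3,5] PP\N  <  k=4
[2,5] PP  <  k=3
[1,5] S  >  k=2
[0,5] S/(NP/PP)  >  k=1
[5,6] (NP/NP)/PP  lex  "built"
[6,7] NP/PP  lex  "gave"
[5,7] NP/PP  >S  k=6
[0,7] S  >  k=5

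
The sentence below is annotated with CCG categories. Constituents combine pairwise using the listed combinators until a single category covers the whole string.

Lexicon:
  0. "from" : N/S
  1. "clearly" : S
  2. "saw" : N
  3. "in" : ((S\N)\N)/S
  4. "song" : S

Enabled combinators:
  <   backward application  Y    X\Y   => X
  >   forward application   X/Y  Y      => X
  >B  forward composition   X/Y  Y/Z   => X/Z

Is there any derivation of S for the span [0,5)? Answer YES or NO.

YES

[0,5] S   <
  [0,2] N   >
    [0,1] "from" : N/S
    [1,2] "clearly" : S
  [2,5] S\N   <
    [2,3] "saw" : N
    [3,5] (S\N)\N   >
      [3,4] "in" : ((S\N)\N)/S
      [4,5] "song" : S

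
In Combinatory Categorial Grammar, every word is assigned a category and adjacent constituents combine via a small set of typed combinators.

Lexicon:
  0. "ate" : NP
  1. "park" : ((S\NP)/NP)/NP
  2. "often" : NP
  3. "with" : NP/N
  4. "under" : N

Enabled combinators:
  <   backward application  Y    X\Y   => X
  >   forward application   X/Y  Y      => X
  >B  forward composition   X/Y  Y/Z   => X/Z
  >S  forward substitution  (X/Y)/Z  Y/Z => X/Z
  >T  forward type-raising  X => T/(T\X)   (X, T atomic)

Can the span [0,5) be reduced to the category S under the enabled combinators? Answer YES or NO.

YES

[0,5] S   >
  [0,1] S/(S\NP)   >T
    [0,1] "ate" : NP
  [1,5] S\NP   >
    [1,3] (S\NP)/NP   >
      [1,2] "park" : ((S\NP)/NP)/NP
      [2,3] "often" : NP
    [3,5] NP   >
      [3,4] "with" : NP/N
      [4,5] "under" : N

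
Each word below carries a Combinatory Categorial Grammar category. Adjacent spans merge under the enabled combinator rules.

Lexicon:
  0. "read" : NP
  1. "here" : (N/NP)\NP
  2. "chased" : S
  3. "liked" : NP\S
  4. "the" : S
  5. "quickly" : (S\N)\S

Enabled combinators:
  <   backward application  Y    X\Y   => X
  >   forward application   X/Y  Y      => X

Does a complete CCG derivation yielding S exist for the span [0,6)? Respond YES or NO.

YES

[0,6] S   <
  [0,4] N   >
    [0,2] N/NP   <
      [0,1] "read" : NP
      [1,2] "here" : (N/NP)\NP
    [2,4] NP   <
      [2,3] "chased" : S
      [3,4] "liked" : NP\S
  [4,6] S\N   <
    [4,5] "the" : S
    [5,6] "quickly" : (S\N)\S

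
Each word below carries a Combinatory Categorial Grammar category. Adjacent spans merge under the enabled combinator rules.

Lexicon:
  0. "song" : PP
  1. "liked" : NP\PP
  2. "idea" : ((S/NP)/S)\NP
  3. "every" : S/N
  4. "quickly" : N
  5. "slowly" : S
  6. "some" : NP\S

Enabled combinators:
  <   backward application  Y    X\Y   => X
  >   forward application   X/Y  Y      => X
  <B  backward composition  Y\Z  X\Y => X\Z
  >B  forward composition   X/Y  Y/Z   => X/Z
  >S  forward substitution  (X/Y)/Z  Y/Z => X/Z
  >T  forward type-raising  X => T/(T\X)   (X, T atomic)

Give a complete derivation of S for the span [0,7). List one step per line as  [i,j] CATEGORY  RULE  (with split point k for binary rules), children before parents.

[0,1] PP  lex  "song"
[0,1] NP/(NP\PP)  >T
[1,2] NP\PP  lex  "liked"
[0,2] NP  >  k=1
[2,3] ((S/NP)/S)\NP  lex  "idea"
[0,3] (S/NP)/S  <  k=2
[3,4] S/N  lex  "every"
[4,5] N  lex  "quickly"
[3,5] S  >  k=4
[0,5] S/NP  >  k=3
[5,6] S  lex  "slowly"
[5,6] NP/(NP\S)  >T
[6,7] NP\S  lex  "some"
[5,7] NP  >  k=6
[0,7] S  >  k=5

[0,7] S   >
  [0,5] S/NP   >
    [0,3] (S/NP)/S   <
      [0,2] NP   >
        [0,1] NP/(NP\PP)   >T
          [0,1] "song" : PP
        [1,2] "liked" : NP\PP
      [2,3] "idea" : ((S/NP)/S)\NP
    [3,5] S   >
      [3,4] "every" : S/N
      [4,5] "quickly" : N
  [5,7] NP   >
    [5,6] NP/(NP\S)   >T
      [5,6] "slowly" : S
    [6,7] "some" : NP\S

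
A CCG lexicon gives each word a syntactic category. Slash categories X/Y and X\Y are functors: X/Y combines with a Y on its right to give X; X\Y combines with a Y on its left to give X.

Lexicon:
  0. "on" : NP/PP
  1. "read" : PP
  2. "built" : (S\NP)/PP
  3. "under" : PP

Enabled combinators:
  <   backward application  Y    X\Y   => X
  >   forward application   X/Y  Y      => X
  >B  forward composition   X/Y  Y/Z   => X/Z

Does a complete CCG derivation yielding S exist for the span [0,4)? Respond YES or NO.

YES

[0,4] S   <
  [0,2] NP   >
    [0,1] "on" : NP/PP
    [1,2] "read" : PP
  [2,4] S\NP   >
    [2,3] "built" : (S\NP)/PP
    [3,4] "under" : PP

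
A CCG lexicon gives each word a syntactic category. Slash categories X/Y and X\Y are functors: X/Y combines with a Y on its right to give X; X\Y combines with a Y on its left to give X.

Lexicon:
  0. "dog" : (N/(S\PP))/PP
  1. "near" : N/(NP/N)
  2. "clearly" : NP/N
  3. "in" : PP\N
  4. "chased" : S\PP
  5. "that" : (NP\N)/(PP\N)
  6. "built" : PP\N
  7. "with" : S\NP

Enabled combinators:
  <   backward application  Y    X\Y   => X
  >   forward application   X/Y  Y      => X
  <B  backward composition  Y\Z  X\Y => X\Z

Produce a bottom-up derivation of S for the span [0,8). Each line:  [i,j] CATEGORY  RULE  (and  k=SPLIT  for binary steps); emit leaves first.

[0,8] S   <
  [0,5] N   >
    [0,4] N/(S\PP)   >
      [0,1] "dog" : (N/(S\PP))/PP
      [1,4] PP   <
        [1,3] N   >
          [1,2] "near" : N/(NP/N)
          [2,3] "clearly" : NP/N
        [3,4] "in" : PP\N
    [4,5] "chased" : S\PP
  [5,8] S\N   <B
    [5,7] NP\N   >
      [5,6] "that" : (NP\N)/(PP\N)
      [6,7] "built" : PP\N
    [7,8] "with" : S\NP

[0,1] (N/(S\PP))/PP  lex  "dog"
[1,2] N/(NP/N)  lex  "near"
[2,3] NP/N  lex  "clearly"
[1,3] N  >  k=2
[3,4] PP\N  lex  "in"
[1,4] PP  <  k=3
[0,4] N/(S\PP)  >  k=1
[4,5] S\PP  lex  "chased"
[0,5] N  >  k=4
[5,6] (NP\N)/(PP\N)  lex  "that"
[6,7] PP\N  lex  "built"
[5,7] NP\N  >  k=6
[7,8] S\NP  lex  "with"
[5,8] S\N  <B  k=7
[0,8] S  <  k=5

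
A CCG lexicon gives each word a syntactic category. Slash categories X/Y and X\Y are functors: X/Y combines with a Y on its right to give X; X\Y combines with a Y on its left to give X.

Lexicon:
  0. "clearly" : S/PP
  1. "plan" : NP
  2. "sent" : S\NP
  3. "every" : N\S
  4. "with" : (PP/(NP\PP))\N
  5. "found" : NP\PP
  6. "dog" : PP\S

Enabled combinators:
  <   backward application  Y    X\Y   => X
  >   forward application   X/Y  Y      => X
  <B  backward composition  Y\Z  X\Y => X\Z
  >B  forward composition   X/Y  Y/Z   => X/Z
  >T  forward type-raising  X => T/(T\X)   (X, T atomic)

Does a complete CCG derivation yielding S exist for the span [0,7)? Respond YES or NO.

S/PP NP S\NP N\S (PP/(NP\PP))\N NP\PP PP\S
CKY chart[0,7] = {N/(N\PP), NP/(NP\PP), PP, PP/(PP\PP), S/(S\PP)}; S ∉ chart

NO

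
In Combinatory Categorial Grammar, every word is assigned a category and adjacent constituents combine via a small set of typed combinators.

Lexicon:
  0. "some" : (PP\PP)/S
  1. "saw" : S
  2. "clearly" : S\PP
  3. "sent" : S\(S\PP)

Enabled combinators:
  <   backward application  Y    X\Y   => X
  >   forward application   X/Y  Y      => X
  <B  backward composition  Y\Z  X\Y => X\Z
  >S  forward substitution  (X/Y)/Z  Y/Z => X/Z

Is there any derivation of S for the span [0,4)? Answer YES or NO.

YES

[0,4] S   <
  [0,3] S\PP   <B
    [0,2] PP\PP   >
      [0,1] "some" : (PP\PP)/S
      [1,2] "saw" : S
    [2,3] "clearly" : S\PP
  [3,4] "sent" : S\(S\PP)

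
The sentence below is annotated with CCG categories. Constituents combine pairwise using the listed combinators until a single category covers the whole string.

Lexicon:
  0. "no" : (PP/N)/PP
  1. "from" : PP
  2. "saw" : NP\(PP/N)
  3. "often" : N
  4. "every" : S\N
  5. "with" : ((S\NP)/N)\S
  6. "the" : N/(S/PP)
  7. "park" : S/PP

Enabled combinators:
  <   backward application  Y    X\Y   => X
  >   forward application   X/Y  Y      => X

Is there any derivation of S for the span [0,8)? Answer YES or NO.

[0,8] S   <
  [0,3] NP   <
    [0,2] PP/N   >
      [0,1] "no" : (PP/N)/PP
      [1,2] "from" : PP
    [2,3] "saw" : NP\(PP/N)
  [3,8] S\NP   >
    [3,6] (S\NP)/N   <
      [3,5] S   <
        [3,4] "often" : N
        [4,5] "every" : S\N
      [5,6] "with" : ((S\NP)/N)\S
    [6,8] N   >
      [6,7] "the" : N/(S/PP)
      [7,8] "park" : S/PP

YES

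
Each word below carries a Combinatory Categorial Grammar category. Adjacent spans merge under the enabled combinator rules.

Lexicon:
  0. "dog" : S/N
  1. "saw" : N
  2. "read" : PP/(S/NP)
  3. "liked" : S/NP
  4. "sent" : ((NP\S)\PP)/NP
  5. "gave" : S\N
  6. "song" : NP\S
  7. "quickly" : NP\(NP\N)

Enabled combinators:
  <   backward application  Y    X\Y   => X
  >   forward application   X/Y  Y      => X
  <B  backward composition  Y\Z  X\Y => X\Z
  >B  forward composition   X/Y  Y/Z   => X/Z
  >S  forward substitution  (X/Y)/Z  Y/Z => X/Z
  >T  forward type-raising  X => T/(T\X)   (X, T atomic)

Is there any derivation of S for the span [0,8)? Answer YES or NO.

S/N N PP/(S/NP) S/NP ((NP\S)\PP)/NP S\N NP\S NP\(NP\N)
CKY chart[0,8] = {N/(N\NP), NP, NP/(NP\NP), PP/(PP\NP), S/(S\NP)}; S ∉ chart

NO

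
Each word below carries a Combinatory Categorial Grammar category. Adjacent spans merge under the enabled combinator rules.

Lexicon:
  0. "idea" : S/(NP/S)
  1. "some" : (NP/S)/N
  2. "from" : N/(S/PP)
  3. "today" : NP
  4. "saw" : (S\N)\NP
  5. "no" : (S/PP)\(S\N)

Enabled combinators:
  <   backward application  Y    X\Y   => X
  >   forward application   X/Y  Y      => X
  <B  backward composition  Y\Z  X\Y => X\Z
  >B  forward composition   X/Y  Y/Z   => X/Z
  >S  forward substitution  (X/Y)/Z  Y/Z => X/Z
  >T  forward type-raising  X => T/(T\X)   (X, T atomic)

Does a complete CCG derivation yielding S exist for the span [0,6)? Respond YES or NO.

YES

[0,6] S   >
  [0,2] S/N   >B
    [0,1] "idea" : S/(NP/S)
    [1,2] "some" : (NP/S)/N
  [2,6] N   >
    [2,3] "from" : N/(S/PP)
    [3,6] S/PP   <
      [3,5] S\N   <
        [3,4] "today" : NP
        [4,5] "saw" : (S\N)\NP
      [5,6] "no" : (S/PP)\(S\N)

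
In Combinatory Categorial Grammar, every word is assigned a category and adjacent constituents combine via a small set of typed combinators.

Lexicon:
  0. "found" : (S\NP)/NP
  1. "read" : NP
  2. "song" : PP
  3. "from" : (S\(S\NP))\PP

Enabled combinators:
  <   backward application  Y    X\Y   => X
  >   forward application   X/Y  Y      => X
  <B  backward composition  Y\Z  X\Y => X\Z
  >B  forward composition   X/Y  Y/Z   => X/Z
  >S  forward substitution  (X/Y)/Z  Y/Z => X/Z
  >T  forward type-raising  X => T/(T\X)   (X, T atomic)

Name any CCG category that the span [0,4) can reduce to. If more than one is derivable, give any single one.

[0,4] S   <
  [0,2] S\NP   >
    [0,1] "found" : (S\NP)/NP
    [1,2] "read" : NP
  [2,4] S\(S\NP)   <
    [2,3] "song" : PP
    [3,4] "from" : (S\(S\NP))\PP

S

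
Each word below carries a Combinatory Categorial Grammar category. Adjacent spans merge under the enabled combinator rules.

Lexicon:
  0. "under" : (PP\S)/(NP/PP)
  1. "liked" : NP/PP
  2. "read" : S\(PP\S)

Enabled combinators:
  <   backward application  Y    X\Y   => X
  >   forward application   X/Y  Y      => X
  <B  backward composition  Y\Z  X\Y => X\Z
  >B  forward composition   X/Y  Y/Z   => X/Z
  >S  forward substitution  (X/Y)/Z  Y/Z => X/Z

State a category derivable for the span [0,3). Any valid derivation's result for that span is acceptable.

[0,3] S   <
  [0,2] PP\S   >
    [0,1] "under" : (PP\S)/(NP/PP)
    [1,2] "liked" : NP/PP
  [2,3] "read" : S\(PP\S)

S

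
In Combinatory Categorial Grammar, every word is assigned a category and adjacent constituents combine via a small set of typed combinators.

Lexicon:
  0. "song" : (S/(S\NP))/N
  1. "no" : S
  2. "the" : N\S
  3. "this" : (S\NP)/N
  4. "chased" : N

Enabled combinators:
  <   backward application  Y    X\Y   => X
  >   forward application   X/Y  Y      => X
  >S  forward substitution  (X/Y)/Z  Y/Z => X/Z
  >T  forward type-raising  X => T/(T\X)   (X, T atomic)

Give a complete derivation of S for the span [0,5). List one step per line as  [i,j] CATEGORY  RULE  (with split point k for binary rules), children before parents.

[0,5] S   >
  [0,3] S/(S\NP)   >
    [0,1] "song" : (S/(S\NP))/N
    [1,3] N   >
      [1,2] N/(N\S)   >T
        [1,2] "no" : S
      [2,3] "the" : N\S
  [3,5] S\NP   >
    [3,4] "this" : (S\NP)/N
    [4,5] "chased" : N

[0,1] (S/(S\NP))/N  lex  "song"
[1,2] S  lex  "no"
[1,2] N/(N\S)  >T
[2,3] N\S  lex  "the"
[1,3] N  >  k=2
[0,3] S/(S\NP)  >  k=1
[3,4] (S\NP)/N  lex  "this"
[4,5] N  lex  "chased"
[3,5] S\NP  >  k=4
[0,5] S  >  k=3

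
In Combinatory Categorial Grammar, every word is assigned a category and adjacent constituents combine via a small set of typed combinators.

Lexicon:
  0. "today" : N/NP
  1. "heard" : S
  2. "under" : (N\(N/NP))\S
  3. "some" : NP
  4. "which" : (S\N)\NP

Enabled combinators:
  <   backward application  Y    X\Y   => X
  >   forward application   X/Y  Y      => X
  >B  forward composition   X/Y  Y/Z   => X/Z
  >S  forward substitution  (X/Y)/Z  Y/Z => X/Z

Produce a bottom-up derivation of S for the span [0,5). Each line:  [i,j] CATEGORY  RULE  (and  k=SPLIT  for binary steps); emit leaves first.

[0,1] N/NP  lex  "today"
[1,2] S  lex  "heard"
[2,3] (N\(N/NP))\S  lex  "under"
[1,3] N\(N/NP)  <  k=2
[0,3] N  <  k=1
[3,4] NP  lex  "some"
[4,5] (S\N)\NP  lex  "which"
[3,5] S\N  <  k=4
[0,5] S  <  k=3

[0,5] S   <
  [0,3] N   <
    [0,1] "today" : N/NP
    [1,3] N\(N/NP)   <
      [1,2] "heard" : S
      [2,3] "under" : (N\(N/NP))\S
  [3,5] S\N   <
    [3,4] "some" : NP
    [4,5] "which" : (S\N)\NP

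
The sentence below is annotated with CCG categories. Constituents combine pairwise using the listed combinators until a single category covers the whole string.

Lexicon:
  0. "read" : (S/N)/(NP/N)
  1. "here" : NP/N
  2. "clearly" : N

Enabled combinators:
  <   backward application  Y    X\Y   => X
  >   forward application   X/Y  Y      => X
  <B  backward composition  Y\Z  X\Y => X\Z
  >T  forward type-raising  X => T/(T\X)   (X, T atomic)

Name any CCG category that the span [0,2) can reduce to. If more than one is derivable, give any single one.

S/N

[0,3] S   >
  [0,2] S/N   >
    [0,1] "read" : (S/N)/(NP/N)
    [1,2] "here" : NP/N
  [2,3] "clearly" : N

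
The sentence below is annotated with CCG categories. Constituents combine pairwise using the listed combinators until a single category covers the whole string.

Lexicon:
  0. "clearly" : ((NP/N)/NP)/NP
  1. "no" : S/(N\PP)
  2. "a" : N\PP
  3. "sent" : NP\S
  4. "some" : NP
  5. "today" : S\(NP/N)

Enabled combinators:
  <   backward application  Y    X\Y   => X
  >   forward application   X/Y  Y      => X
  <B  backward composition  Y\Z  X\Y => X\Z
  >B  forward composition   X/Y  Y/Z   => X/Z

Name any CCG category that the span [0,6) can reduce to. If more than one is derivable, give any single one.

[0,6] S   <
  [0,5] NP/N   >
    [0,4] (NP/N)/NP   >
      [0,1] "clearly" : ((NP/N)/NP)/NP
      [1,4] NP   <
        [1,3] S   >
          [1,2] "no" : S/(N\PP)
          [2,3] "a" : N\PP
        [3,4] "sent" : NP\S
    [4,5] "some" : NP
  [5,6] "today" : S\(NP/N)

S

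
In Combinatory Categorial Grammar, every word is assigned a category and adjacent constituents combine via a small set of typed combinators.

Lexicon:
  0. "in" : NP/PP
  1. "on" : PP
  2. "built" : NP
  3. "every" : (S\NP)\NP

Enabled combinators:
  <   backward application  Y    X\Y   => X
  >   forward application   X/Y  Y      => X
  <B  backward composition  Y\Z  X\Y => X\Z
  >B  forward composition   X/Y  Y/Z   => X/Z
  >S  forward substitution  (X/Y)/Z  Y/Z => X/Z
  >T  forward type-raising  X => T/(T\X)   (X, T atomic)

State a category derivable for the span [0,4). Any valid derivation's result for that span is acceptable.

[0,4] S   <
  [0,2] NP   >
    [0,1] "in" : NP/PP
    [1,2] "on" : PP
  [2,4] S\NP   <
    [2,3] "built" : NP
    [3,4] "every" : (S\NP)\NP

S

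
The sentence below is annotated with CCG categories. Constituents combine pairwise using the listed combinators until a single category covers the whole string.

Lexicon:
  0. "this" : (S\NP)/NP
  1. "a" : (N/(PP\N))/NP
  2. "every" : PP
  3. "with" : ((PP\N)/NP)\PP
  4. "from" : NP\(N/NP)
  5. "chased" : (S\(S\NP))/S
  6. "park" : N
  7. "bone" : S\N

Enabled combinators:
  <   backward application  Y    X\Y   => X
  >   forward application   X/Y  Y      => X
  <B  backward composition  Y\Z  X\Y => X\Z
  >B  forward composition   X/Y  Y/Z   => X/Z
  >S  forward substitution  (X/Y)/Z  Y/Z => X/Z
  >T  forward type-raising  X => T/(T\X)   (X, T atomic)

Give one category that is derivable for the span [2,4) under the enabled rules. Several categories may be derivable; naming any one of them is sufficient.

(PP\N)/NP

[0,8] S   <
  [0,5] S\NP   >
    [0,1] "this" : (S\NP)/NP
    [1,5] NP   <
      [1,4] N/NP   >S
        [1,2] "a" : (N/(PP\N))/NP
        [2,4] (PP\N)/NP   <
          [2,3] "every" : PP
          [3,4] "with" : ((PP\N)/NP)\PP
      [4,5] "from" : NP\(N/NP)
  [5,8] S\(S\NP)   >
    [5,6] "chased" : (S\(S\NP))/S
    [6,8] S   <
      [6,7] "park" : N
      [7,8] "bone" : S\N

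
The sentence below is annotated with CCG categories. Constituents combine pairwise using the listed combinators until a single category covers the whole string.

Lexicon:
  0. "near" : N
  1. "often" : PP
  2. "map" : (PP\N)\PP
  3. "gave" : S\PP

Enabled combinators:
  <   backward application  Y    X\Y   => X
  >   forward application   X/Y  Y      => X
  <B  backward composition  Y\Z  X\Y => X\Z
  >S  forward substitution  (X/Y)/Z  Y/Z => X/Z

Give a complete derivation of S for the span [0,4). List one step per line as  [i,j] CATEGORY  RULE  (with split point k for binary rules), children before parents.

[0,1] N  lex  "near"
[1,2] PP  lex  "often"
[2,3] (PP\N)\PP  lex  "map"
[1,3] PP\N  <  k=2
[0,3] PP  <  k=1
[3,4] S\PP  lex  "gave"
[0,4] S  <  k=3

[0,4] S   <
  [0,3] PP   <
    [0,1] "near" : N
    [1,3] PP\N   <
      [1,2] "often" : PP
      [2,3] "map" : (PP\N)\PP
  [3,4] "gave" : S\PP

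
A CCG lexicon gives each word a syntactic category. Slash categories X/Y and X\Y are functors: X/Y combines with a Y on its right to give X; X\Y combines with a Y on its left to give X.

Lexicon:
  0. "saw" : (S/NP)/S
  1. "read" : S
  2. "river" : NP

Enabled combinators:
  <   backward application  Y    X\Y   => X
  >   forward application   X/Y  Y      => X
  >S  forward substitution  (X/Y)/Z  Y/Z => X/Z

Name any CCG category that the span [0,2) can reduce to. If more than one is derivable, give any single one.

[0,3] S   >
  [0,2] S/NP   >
    [0,1] "saw" : (S/NP)/S
    [1,2] "read" : S
  [2,3] "river" : NP

S/NP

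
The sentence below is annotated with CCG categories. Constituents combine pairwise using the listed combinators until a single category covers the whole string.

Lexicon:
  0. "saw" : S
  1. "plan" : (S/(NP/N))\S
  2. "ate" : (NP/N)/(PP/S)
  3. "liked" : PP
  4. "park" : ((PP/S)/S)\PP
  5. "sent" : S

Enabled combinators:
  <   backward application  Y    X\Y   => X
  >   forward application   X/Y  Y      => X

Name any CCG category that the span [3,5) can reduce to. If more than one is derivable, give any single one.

[0,6] S   >
  [0,2] S/(NP/N)   <
    [0,1] "saw" : S
    [1,2] "plan" : (S/(NP/N))\S
  [2,6] NP/N   >
    [2,3] "ate" : (NP/N)/(PP/S)
    [3,6] PP/S   >
      [3,5] (PP/S)/S   <
        [3,4] "liked" : PP
        [4,5] "park" : ((PP/S)/S)\PP
      [5,6] "sent" : S

(PP/S)/S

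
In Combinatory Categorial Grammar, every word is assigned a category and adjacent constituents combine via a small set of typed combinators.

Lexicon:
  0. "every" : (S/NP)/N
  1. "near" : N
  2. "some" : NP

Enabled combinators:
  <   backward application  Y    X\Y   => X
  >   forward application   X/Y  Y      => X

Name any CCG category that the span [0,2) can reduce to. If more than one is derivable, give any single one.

[0,3] S   >
  [0,2] S/NP   >
    [0,1] "every" : (S/NP)/N
    [1,2] "near" : N
  [2,3] "some" : NP

S/NP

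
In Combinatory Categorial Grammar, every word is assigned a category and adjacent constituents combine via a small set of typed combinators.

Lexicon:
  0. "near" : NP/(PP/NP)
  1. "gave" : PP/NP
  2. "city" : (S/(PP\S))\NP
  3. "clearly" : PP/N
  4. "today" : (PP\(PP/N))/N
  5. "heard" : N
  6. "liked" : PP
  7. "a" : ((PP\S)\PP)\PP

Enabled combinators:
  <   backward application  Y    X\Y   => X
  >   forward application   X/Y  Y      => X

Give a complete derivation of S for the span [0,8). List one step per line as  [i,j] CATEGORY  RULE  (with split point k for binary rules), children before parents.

[0,8] S   >
  [0,3] S/(PP\S)   <
    [0,2] NP   >
      [0,1] "near" : NP/(PP/NP)
      [1,2] "gave" : PP/NP
    [2,3] "city" : (S/(PP\S))\NP
  [3,8] PP\S   <
    [3,6] PP   <
      [3,4] "clearly" : PP/N
      [4,6] PP\(PP/N)   >
        [4,5] "today" : (PP\(PP/N))/N
        [5,6] "heard" : N
    [6,8] (PP\S)\PP   <
      [6,7] "liked" : PP
      [7,8] "a" : ((PP\S)\PP)\PP

[0,1] NP/(PP/NP)  lex  "near"
[1,2] PP/NP  lex  "gave"
[0,2] NP  >  k=1
[2,3] (S/(PP\S))\NP  lex  "city"
[0,3] S/(PP\S)  <  k=2
[3,4] PP/N  lex  "clearly"
[4,5] (PP\(PP/N))/N  lex  "today"
[5,6] N  lex  "heard"
[4,6] PP\(PP/N)  >  k=5
[3,6] PP  <  k=4
[6,7] PP  lex  "liked"
[7,8] ((PP\S)\PP)\PP  lex  "a"
[6,8] (PP\S)\PP  <  k=7
[3,8] PP\S  <  k=6
[0,8] S  >  k=3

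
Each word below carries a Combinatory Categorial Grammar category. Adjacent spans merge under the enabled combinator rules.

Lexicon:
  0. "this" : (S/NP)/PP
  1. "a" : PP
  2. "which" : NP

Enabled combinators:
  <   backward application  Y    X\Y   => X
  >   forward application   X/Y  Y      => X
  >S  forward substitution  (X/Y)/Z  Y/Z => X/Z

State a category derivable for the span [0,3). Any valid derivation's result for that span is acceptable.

[0,3] S   >
  [0,2] S/NP   >
    [0,1] "this" : (S/NP)/PP
    [1,2] "a" : PP
  [2,3] "which" : NP

S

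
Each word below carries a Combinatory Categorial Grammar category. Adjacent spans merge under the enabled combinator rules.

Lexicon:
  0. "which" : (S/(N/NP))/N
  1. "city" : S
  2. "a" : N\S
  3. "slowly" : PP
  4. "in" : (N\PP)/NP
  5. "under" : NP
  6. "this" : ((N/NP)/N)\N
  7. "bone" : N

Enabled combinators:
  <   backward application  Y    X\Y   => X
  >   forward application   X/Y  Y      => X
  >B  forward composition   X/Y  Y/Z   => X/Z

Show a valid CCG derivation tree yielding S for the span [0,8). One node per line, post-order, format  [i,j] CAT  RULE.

[0,1] (S/(N/NP))/N  lex  "which"
[1,2] S  lex  "city"
[2,3] N\S  lex  "a"
[1,3] N  <  k=2
[0,3] S/(N/NP)  >  k=1
[3,4] PP  lex  "slowly"
[4,5] (N\PP)/NP  lex  "in"
[5,6] NP  lex  "under"
[4,6] N\PP  >  k=5
[3,6] N  <  k=4
[6,7] ((N/NP)/N)\N  lex  "this"
[3,7] (N/NP)/N  <  k=6
[7,8] N  lex  "bone"
[3,8] N/NP  >  k=7
[0,8] S  >  k=3

[0,8] S   >
  [0,3] S/(N/NP)   >
    [0,1] "which" : (S/(N/NP))/N
    [1,3] N   <
      [1,2] "city" : S
      [2,3] "a" : N\S
  [3,8] N/NP   >
    [3,7] (N/NP)/N   <
      [3,6] N   <
        [3,4] "slowly" : PP
        [4,6] N\PP   >
          [4,5] "in" : (N\PP)/NP
          [5,6] "under" : NP
      [6,7] "this" : ((N/NP)/N)\N
    [7,8] "bone" : N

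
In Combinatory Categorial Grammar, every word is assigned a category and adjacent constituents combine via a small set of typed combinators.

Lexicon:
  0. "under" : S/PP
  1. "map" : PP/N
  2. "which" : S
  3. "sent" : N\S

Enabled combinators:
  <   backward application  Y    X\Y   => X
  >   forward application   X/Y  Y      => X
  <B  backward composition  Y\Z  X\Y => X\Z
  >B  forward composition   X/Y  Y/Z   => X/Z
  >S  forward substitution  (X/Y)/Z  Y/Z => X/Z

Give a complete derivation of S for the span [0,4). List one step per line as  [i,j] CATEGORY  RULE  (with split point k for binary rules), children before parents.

[0,4] S   >
  [0,1] "under" : S/PP
  [1,4] PP   >
    [1,2] "map" : PP/N
    [2,4] N   <
      [2,3] "which" : S
      [3,4] "sent" : N\S

[0,1] S/PP  lex  "under"
[1,2] PP/N  lex  "map"
[2,3] S  lex  "which"
[3,4] N\S  lex  "sent"
[2,4] N  <  k=3
[1,4] PP  >  k=2
[0,4] S  >  k=1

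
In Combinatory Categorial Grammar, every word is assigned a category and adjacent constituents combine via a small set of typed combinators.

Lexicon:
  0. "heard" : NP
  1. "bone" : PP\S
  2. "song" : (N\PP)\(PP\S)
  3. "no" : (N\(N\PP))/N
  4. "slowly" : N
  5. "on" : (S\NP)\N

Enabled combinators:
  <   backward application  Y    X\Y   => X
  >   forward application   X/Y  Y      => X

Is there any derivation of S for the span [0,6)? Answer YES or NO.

YES

[0,6] S   <
  [0,1] "heard" : NP
  [1,6] S\NP   <
    [1,5] N   <
      [1,3] N\PP   <
        [1,2] "bone" : PP\S
        [2,3] "song" : (N\PP)\(PP\S)
      [3,5] N\(N\PP)   >
        [3,4] "no" : (N\(N\PP))/N
        [4,5] "slowly" : N
    [5,6] "on" : (S\NP)\N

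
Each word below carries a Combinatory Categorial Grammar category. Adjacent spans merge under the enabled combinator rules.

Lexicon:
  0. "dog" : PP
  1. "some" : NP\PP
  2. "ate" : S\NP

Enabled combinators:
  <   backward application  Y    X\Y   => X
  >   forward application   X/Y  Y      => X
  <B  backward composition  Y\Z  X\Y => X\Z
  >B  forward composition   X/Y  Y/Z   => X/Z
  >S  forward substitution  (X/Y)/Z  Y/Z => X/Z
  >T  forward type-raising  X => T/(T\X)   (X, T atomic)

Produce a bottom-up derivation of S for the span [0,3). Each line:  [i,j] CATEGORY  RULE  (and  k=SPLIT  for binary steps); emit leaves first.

[0,3] S   <
  [0,1] "dog" : PP
  [1,3] S\PP   <B
    [1,2] "some" : NP\PP
    [2,3] "ate" : S\NP

[0,1] PP  lex  "dog"
[1,2] NP\PP  lex  "some"
[2,3] S\NP  lex  "ate"
[1,3] S\PP  <B  k=2
[0,3] S  <  k=1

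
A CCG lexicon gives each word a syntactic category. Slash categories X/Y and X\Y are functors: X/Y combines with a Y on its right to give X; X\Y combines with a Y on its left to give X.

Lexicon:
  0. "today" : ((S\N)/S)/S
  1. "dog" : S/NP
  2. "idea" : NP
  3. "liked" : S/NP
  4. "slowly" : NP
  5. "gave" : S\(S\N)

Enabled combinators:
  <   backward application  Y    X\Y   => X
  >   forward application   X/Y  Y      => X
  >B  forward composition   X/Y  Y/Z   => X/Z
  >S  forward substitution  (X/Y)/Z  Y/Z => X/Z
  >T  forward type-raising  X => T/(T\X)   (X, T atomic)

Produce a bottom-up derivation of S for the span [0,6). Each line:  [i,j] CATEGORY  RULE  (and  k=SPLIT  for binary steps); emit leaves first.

[0,6] S   <
  [0,5] S\N   >
    [0,3] (S\N)/S   >
      [0,1] "today" : ((S\N)/S)/S
      [1,3] S   >
        [1,2] "dog" : S/NP
        [2,3] "idea" : NP
    [3,5] S   >
      [3,4] "liked" : S/NP
      [4,5] "slowly" : NP
  [5,6] "gave" : S\(S\N)

[0,1] ((S\N)/S)/S  lex  "today"
[1,2] S/NP  lex  "dog"
[2,3] NP  lex  "idea"
[1,3] S  >  k=2
[0,3] (S\N)/S  >  k=1
[3,4] S/NP  lex  "liked"
[4,5] NP  lex  "slowly"
[3,5] S  >  k=4
[0,5] S\N  >  k=3
[5,6] S\(S\N)  lex  "gave"
[0,6] S  <  k=5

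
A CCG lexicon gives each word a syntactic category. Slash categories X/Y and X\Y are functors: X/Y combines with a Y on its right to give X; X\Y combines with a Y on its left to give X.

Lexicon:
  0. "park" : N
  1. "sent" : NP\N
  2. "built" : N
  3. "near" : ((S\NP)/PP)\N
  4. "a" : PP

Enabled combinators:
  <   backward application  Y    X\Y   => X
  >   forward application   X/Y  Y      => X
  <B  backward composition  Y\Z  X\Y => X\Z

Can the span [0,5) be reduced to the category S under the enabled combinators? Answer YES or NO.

YES

[0,5] S   <
  [0,2] NP   <
    [0,1] "park" : N
    [1,2] "sent" : NP\N
  [2,5] S\NP   >
    [2,4] (S\NP)/PP   <
      [2,3] "built" : N
      [3,4] "near" : ((S\NP)/PP)\N
    [4,5] "a" : PP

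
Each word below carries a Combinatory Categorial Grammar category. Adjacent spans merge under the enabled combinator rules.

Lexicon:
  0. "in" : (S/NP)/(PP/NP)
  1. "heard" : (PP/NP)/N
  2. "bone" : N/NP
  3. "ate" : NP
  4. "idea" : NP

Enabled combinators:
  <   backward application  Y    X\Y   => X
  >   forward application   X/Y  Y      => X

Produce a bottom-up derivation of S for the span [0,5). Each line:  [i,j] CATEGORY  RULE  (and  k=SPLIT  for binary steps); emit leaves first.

[0,1] (S/NP)/(PP/NP)  lex  "in"
[1,2] (PP/NP)/N  lex  "heard"
[2,3] N/NP  lex  "bone"
[3,4] NP  lex  "ate"
[2,4] N  >  k=3
[1,4] PP/NP  >  k=2
[0,4] S/NP  >  k=1
[4,5] NP  lex  "idea"
[0,5] S  >  k=4

[0,5] S   >
  [0,4] S/NP   >
    [0,1] "in" : (S/NP)/(PP/NP)
    [1,4] PP/NP   >
      [1,2] "heard" : (PP/NP)/N
      [2,4] N   >
        [2,3] "bone" : N/NP
        [3,4] "ate" : NP
  [4,5] "idea" : NP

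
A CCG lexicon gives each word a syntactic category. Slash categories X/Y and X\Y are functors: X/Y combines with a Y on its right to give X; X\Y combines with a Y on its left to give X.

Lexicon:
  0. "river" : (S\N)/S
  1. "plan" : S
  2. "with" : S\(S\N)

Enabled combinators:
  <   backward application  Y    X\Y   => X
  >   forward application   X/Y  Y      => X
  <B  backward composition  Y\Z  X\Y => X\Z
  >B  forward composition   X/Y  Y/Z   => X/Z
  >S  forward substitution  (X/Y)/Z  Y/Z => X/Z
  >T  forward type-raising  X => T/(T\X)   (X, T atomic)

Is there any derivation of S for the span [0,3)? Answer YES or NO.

[0,3] S   <
  [0,2] S\N   >
    [0,1] "river" : (S\N)/S
    [1,2] "plan" : S
  [2,3] "with" : S\(S\N)

YES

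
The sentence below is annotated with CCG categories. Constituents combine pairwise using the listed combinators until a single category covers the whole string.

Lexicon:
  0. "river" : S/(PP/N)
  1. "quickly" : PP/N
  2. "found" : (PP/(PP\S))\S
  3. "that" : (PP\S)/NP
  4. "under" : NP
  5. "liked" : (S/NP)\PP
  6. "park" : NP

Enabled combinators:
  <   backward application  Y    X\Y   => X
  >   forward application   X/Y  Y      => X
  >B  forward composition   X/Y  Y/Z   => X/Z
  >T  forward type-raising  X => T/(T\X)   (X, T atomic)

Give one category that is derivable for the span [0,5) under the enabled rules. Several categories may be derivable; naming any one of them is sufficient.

[0,7] S   >
  [0,6] S/NP   <
    [0,5] PP   >
      [0,3] PP/(PP\S)   <
        [0,2] S   >
          [0,1] "river" : S/(PP/N)
          [1,2] "quickly" : PP/N
        [2,3] "found" : (PP/(PP\S))\S
      [3,5] PP\S   >
        [3,4] "that" : (PP\S)/NP
        [4,5] "under" : NP
    [5,6] "liked" : (S/NP)\PP
  [6,7] "park" : NP

PP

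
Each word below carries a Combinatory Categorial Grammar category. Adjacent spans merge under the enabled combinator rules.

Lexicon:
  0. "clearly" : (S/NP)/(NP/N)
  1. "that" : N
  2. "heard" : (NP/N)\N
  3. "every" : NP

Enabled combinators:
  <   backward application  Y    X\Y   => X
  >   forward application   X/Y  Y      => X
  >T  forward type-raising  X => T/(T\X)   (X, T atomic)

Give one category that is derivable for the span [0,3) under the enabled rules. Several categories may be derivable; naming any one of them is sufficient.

S/NP

[0,4] S   >
  [0,3] S/NP   >
    [0,1] "clearly" : (S/NP)/(NP/N)
    [1,3] NP/N   <
      [1,2] "that" : N
      [2,3] "heard" : (NP/N)\N
  [3,4] "every" : NP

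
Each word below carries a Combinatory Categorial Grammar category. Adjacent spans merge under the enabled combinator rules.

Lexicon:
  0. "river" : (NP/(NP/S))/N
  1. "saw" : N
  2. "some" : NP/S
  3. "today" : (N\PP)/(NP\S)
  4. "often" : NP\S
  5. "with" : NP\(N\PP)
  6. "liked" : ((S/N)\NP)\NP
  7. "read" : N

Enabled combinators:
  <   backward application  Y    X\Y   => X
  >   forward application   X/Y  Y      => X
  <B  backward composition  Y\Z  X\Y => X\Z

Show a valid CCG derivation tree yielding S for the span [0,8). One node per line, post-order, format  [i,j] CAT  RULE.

[0,8] S   >
  [0,7] S/N   <
    [0,3] NP   >
      [0,2] NP/(NP/S)   >
        [0,1] "river" : (NP/(NP/S))/N
        [1,2] "saw" : N
      [2,3] "some" : NP/S
    [3,7] (S/N)\NP   <
      [3,6] NP   <
        [3,5] N\PP   >
          [3,4] "today" : (N\PP)/(NP\S)
          [4,5] "often" : NP\S
        [5,6] "with" : NP\(N\PP)
      [6,7] "liked" : ((S/N)\NP)\NP
  [7,8] "read" : N

[0,1] (NP/(NP/S))/N  lex  "river"
[1,2] N  lex  "saw"
[0,2] NP/(NP/S)  >  k=1
[2,3] NP/S  lex  "some"
[0,3] NP  >  k=2
[3,4] (N\PP)/(NP\S)  lex  "today"
[4,5] NP\S  lex  "often"
[3,5] N\PP  >  k=4
[5,6] NP\(N\PP)  lex  "with"
[3,6] NP  <  k=5
[6,7] ((S/N)\NP)\NP  lex  "liked"
[3,7] (S/N)\NP  <  k=6
[0,7] S/N  <  k=3
[7,8] N  lex  "read"
[0,8] S  >  k=7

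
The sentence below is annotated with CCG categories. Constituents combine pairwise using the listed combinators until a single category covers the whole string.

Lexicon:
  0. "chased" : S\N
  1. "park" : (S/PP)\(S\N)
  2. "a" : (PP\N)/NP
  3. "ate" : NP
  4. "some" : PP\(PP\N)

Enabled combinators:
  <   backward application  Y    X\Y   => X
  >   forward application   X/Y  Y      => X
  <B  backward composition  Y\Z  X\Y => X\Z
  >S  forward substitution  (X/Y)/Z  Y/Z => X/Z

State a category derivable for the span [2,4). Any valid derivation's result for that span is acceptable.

PP\N

[0,5] S   >
  [0,2] S/PP   <
    [0,1] "chased" : S\N
    [1,2] "park" : (S/PP)\(S\N)
  [2,5] PP   <
    [2,4] PP\N   >
      [2,3] "a" : (PP\N)/NP
      [3,4] "ate" : NP
    [4,5] "some" : PP\(PP\N)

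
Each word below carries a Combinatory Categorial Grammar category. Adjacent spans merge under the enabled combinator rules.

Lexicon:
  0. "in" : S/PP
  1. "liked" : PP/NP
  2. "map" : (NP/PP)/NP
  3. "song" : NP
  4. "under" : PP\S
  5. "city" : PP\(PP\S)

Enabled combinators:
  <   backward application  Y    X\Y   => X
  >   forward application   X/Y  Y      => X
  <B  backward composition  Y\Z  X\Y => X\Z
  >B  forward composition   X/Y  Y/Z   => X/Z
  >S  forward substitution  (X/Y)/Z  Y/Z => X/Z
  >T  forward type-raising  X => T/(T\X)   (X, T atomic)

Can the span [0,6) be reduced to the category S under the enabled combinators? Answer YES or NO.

[0,6] S   >
  [0,2] S/NP   >B
    [0,1] "in" : S/PP
    [1,2] "liked" : PP/NP
  [2,6] NP   >
    [2,4] NP/PP   >
      [2,3] "map" : (NP/PP)/NP
      [3,4] "song" : NP
    [4,6] PP   <
      [4,5] "under" : PP\S
      [5,6] "city" : PP\(PP\S)

YES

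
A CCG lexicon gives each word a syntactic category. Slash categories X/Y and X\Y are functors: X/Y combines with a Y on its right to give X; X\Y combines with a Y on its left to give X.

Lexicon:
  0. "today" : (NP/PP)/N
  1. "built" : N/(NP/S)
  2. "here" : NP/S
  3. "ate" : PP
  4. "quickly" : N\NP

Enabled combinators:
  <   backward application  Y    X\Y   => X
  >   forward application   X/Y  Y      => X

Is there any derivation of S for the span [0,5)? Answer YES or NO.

(NP/PP)/N N/(NP/S) NP/S PP N\NP
CKY chart[0,5] = {N}; S ∉ chart

NO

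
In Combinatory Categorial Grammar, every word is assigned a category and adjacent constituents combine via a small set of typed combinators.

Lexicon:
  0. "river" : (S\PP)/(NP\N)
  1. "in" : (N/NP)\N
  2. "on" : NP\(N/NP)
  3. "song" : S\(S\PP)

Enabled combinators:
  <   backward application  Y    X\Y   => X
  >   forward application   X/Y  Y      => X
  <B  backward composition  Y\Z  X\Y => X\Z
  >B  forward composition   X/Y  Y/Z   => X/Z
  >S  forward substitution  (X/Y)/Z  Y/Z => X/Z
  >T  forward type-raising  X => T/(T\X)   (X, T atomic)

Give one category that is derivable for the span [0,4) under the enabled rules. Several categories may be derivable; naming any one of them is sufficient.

S

[0,4] S   <
  [0,3] S\PP   >
    [0,1] "river" : (S\PP)/(NP\N)
    [1,3] NP\N   <B
      [1,2] "in" : (N/NP)\N
      [2,3] "on" : NP\(N/NP)
  [3,4] "song" : S\(S\PP)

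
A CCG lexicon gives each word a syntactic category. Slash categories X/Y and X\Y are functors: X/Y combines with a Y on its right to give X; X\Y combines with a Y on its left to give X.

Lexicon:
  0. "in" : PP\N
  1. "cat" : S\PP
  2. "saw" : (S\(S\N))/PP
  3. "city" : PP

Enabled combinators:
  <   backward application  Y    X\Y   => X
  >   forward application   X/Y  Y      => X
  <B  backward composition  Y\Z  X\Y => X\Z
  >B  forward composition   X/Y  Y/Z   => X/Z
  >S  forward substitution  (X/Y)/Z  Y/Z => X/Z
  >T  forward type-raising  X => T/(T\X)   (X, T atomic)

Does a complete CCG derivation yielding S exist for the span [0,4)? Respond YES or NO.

YES

[0,4] S   <
  [0,2] S\N   <B
    [0,1] "in" : PP\N
    [1,2] "cat" : S\PP
  [2,4] S\(S\N)   >
    [2,3] "saw" : (S\(S\N))/PP
    [3,4] "city" : PP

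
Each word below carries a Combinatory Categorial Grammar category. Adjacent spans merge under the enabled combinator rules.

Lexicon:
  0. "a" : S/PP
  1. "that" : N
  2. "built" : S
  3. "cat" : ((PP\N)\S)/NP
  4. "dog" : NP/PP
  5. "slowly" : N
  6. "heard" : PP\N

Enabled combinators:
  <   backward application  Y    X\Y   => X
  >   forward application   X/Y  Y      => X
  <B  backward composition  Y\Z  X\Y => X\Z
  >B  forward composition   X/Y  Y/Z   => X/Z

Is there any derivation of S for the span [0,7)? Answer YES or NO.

YES

[0,7] S   >
  [0,1] "a" : S/PP
  [1,7] PP   <
    [1,2] "that" : N
    [2,7] PP\N   <
      [2,3] "built" : S
      [3,7] (PP\N)\S   >
        [3,4] "cat" : ((PP\N)\S)/NP
        [4,7] NP   >
          [4,5] "dog" : NP/PP
          [5,7] PP   <
            [5,6] "slowly" : N
            [6,7] "heard" : PP\N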